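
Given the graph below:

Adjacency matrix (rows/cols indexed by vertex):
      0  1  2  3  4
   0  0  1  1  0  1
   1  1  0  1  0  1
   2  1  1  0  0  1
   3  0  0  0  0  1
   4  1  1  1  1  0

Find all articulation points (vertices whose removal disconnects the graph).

An articulation point is a vertex whose removal disconnects the graph.
Articulation points: [4]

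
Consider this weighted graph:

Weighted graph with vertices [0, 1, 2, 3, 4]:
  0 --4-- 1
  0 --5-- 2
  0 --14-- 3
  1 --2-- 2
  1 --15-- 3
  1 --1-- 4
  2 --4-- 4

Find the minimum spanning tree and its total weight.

Applying Kruskal's algorithm (sort edges by weight, add if no cycle):
  Add (1,4) w=1
  Add (1,2) w=2
  Add (0,1) w=4
  Skip (2,4) w=4 (creates cycle)
  Skip (0,2) w=5 (creates cycle)
  Add (0,3) w=14
  Skip (1,3) w=15 (creates cycle)
MST weight = 21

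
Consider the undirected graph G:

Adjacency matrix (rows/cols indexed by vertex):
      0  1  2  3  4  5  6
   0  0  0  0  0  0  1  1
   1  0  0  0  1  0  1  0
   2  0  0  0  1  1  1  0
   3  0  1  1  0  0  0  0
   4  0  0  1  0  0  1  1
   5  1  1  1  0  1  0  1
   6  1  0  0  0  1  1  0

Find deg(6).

Vertex 6 has neighbors [0, 4, 5], so deg(6) = 3.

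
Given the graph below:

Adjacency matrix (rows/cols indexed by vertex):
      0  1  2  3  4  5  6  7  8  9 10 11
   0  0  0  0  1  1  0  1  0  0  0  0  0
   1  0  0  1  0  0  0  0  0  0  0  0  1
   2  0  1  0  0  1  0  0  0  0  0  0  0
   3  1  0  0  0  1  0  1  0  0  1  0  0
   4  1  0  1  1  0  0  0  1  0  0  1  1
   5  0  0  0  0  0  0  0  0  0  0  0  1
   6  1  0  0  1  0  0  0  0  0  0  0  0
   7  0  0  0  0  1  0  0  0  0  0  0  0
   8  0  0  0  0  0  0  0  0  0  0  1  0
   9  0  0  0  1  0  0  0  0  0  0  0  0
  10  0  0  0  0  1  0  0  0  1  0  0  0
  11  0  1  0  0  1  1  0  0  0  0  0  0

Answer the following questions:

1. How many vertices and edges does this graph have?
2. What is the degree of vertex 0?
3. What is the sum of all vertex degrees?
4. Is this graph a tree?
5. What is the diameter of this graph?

Count: 12 vertices, 14 edges.
Vertex 0 has neighbors [3, 4, 6], degree = 3.
Handshaking lemma: 2 * 14 = 28.
A tree on 12 vertices has 11 edges. This graph has 14 edges (3 extra). Not a tree.
Diameter (longest shortest path) = 4.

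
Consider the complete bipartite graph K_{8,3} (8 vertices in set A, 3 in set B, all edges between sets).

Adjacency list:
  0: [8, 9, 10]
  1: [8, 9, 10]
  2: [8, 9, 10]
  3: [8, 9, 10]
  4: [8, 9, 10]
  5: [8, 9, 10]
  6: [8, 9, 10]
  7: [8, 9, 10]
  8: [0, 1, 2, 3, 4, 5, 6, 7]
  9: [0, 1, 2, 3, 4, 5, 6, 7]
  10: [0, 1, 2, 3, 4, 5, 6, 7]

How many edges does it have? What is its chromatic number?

K_{8,3} has 8 * 3 = 24 edges.
Bipartite graphs have chromatic number 2 (color each partition differently).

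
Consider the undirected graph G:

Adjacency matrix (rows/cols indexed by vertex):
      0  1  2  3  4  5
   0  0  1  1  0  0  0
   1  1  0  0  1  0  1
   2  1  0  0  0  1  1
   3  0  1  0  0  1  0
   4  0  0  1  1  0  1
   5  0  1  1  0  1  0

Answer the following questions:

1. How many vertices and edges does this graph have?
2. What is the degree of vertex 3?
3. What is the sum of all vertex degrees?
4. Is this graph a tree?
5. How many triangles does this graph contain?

Count: 6 vertices, 8 edges.
Vertex 3 has neighbors [1, 4], degree = 2.
Handshaking lemma: 2 * 8 = 16.
A tree on 6 vertices has 5 edges. This graph has 8 edges (3 extra). Not a tree.
Number of triangles = 1.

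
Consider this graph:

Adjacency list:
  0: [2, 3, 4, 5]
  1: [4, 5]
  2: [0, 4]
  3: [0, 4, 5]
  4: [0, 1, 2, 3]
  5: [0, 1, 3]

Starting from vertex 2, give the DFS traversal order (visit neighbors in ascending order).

DFS from vertex 2 (neighbors processed in ascending order):
Visit order: 2, 0, 3, 4, 1, 5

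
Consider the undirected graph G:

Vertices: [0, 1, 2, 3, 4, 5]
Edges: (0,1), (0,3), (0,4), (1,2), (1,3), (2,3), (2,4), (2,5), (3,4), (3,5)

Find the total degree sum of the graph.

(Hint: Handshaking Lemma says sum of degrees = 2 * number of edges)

Count edges: 10 edges.
By Handshaking Lemma: sum of degrees = 2 * 10 = 20.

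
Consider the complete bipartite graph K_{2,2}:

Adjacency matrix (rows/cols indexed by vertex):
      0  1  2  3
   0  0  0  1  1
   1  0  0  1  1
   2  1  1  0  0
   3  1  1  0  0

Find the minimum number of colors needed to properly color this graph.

K_{2,2} is bipartite: vertices split into two independent sets of size 2 and 2.
Color one set 0, the other 1. No adjacent vertices share a color.
Chromatic number = 2.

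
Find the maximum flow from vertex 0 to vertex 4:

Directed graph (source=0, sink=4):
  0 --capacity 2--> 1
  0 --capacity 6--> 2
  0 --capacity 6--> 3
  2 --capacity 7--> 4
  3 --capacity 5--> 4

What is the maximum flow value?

Computing max flow:
  Flow on (0->2): 6/6
  Flow on (0->3): 5/6
  Flow on (2->4): 6/7
  Flow on (3->4): 5/5
Maximum flow = 11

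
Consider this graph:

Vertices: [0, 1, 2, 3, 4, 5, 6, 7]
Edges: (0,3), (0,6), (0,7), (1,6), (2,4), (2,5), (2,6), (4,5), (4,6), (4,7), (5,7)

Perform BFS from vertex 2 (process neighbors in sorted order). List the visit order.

BFS from vertex 2 (neighbors processed in ascending order):
Visit order: 2, 4, 5, 6, 7, 0, 1, 3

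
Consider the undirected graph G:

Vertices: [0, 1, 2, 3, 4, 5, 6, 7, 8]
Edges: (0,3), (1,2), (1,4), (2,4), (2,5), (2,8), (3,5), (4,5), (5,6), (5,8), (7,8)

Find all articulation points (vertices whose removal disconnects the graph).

An articulation point is a vertex whose removal disconnects the graph.
Articulation points: [3, 5, 8]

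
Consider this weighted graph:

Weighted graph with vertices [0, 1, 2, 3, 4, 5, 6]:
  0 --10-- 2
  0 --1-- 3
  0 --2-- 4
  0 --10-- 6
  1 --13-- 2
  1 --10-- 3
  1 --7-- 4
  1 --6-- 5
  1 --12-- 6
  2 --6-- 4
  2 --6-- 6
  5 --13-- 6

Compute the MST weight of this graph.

Applying Kruskal's algorithm (sort edges by weight, add if no cycle):
  Add (0,3) w=1
  Add (0,4) w=2
  Add (1,5) w=6
  Add (2,4) w=6
  Add (2,6) w=6
  Add (1,4) w=7
  Skip (0,2) w=10 (creates cycle)
  Skip (0,6) w=10 (creates cycle)
  Skip (1,3) w=10 (creates cycle)
  Skip (1,6) w=12 (creates cycle)
  Skip (1,2) w=13 (creates cycle)
  Skip (5,6) w=13 (creates cycle)
MST weight = 28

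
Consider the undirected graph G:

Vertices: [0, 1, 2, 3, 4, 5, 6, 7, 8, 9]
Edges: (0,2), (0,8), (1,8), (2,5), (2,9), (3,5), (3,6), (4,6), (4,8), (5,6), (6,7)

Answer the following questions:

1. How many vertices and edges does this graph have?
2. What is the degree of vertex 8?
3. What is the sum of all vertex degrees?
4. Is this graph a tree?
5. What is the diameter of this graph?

Count: 10 vertices, 11 edges.
Vertex 8 has neighbors [0, 1, 4], degree = 3.
Handshaking lemma: 2 * 11 = 22.
A tree on 10 vertices has 9 edges. This graph has 11 edges (2 extra). Not a tree.
Diameter (longest shortest path) = 4.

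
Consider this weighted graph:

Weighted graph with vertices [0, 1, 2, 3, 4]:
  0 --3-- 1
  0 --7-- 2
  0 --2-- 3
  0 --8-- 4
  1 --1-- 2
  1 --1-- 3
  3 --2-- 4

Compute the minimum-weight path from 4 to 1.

Using Dijkstra's algorithm from vertex 4:
Shortest path: 4 -> 3 -> 1
Total weight: 2 + 1 = 3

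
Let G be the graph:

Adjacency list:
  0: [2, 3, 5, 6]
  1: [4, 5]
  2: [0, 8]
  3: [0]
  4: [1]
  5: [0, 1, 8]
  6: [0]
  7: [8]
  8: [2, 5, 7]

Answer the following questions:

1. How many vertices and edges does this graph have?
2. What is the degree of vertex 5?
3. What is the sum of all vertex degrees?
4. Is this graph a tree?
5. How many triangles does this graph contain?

Count: 9 vertices, 9 edges.
Vertex 5 has neighbors [0, 1, 8], degree = 3.
Handshaking lemma: 2 * 9 = 18.
A tree on 9 vertices has 8 edges. This graph has 9 edges (1 extra). Not a tree.
Number of triangles = 0.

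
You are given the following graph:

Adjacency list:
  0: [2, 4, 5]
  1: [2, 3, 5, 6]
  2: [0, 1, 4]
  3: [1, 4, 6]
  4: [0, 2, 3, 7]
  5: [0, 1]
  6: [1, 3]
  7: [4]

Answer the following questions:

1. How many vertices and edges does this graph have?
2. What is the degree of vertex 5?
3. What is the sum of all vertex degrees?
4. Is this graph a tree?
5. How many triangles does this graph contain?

Count: 8 vertices, 11 edges.
Vertex 5 has neighbors [0, 1], degree = 2.
Handshaking lemma: 2 * 11 = 22.
A tree on 8 vertices has 7 edges. This graph has 11 edges (4 extra). Not a tree.
Number of triangles = 2.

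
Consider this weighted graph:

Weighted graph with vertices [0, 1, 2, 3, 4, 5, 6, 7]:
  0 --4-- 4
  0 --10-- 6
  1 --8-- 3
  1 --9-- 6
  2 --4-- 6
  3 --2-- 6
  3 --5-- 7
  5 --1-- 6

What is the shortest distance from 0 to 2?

Using Dijkstra's algorithm from vertex 0:
Shortest path: 0 -> 6 -> 2
Total weight: 10 + 4 = 14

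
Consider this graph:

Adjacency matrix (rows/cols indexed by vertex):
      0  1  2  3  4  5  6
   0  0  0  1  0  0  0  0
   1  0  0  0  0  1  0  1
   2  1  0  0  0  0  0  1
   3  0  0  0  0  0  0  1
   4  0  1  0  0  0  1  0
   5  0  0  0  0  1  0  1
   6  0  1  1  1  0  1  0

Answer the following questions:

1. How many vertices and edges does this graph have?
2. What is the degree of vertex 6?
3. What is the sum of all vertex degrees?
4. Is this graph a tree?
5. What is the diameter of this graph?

Count: 7 vertices, 7 edges.
Vertex 6 has neighbors [1, 2, 3, 5], degree = 4.
Handshaking lemma: 2 * 7 = 14.
A tree on 7 vertices has 6 edges. This graph has 7 edges (1 extra). Not a tree.
Diameter (longest shortest path) = 4.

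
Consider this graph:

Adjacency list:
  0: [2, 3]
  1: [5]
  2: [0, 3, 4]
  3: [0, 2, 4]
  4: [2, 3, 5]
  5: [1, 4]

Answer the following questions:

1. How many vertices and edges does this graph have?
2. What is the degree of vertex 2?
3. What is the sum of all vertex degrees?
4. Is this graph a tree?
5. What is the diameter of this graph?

Count: 6 vertices, 7 edges.
Vertex 2 has neighbors [0, 3, 4], degree = 3.
Handshaking lemma: 2 * 7 = 14.
A tree on 6 vertices has 5 edges. This graph has 7 edges (2 extra). Not a tree.
Diameter (longest shortest path) = 4.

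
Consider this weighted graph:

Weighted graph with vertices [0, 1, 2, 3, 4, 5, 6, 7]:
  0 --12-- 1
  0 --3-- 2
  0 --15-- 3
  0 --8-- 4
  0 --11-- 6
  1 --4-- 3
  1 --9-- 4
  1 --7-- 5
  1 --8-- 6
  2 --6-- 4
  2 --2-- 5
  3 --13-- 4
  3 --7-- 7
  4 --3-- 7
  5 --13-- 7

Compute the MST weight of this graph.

Applying Kruskal's algorithm (sort edges by weight, add if no cycle):
  Add (2,5) w=2
  Add (0,2) w=3
  Add (4,7) w=3
  Add (1,3) w=4
  Add (2,4) w=6
  Add (1,5) w=7
  Skip (3,7) w=7 (creates cycle)
  Skip (0,4) w=8 (creates cycle)
  Add (1,6) w=8
  Skip (1,4) w=9 (creates cycle)
  Skip (0,6) w=11 (creates cycle)
  Skip (0,1) w=12 (creates cycle)
  Skip (3,4) w=13 (creates cycle)
  Skip (5,7) w=13 (creates cycle)
  Skip (0,3) w=15 (creates cycle)
MST weight = 33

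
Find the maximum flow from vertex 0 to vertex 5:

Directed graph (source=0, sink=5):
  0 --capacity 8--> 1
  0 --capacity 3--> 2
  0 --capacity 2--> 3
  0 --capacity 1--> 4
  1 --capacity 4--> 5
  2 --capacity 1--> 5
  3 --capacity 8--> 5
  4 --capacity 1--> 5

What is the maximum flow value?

Computing max flow:
  Flow on (0->1): 4/8
  Flow on (0->2): 1/3
  Flow on (0->3): 2/2
  Flow on (0->4): 1/1
  Flow on (1->5): 4/4
  Flow on (2->5): 1/1
  Flow on (3->5): 2/8
  Flow on (4->5): 1/1
Maximum flow = 8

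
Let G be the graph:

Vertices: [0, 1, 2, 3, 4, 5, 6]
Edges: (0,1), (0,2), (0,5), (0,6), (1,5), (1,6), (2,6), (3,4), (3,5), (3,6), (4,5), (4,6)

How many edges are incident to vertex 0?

Vertex 0 has neighbors [1, 2, 5, 6], so deg(0) = 4.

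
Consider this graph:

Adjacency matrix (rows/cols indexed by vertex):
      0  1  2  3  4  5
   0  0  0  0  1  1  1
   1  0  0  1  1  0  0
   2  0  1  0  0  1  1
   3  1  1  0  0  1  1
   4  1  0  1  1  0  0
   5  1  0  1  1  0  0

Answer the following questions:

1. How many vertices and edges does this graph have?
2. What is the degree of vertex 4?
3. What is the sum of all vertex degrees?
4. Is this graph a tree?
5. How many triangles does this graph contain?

Count: 6 vertices, 9 edges.
Vertex 4 has neighbors [0, 2, 3], degree = 3.
Handshaking lemma: 2 * 9 = 18.
A tree on 6 vertices has 5 edges. This graph has 9 edges (4 extra). Not a tree.
Number of triangles = 2.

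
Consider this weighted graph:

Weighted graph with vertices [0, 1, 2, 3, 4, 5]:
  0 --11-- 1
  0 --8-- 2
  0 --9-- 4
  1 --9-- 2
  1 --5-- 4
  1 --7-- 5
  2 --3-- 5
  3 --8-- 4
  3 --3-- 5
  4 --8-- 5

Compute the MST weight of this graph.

Applying Kruskal's algorithm (sort edges by weight, add if no cycle):
  Add (2,5) w=3
  Add (3,5) w=3
  Add (1,4) w=5
  Add (1,5) w=7
  Add (0,2) w=8
  Skip (3,4) w=8 (creates cycle)
  Skip (4,5) w=8 (creates cycle)
  Skip (0,4) w=9 (creates cycle)
  Skip (1,2) w=9 (creates cycle)
  Skip (0,1) w=11 (creates cycle)
MST weight = 26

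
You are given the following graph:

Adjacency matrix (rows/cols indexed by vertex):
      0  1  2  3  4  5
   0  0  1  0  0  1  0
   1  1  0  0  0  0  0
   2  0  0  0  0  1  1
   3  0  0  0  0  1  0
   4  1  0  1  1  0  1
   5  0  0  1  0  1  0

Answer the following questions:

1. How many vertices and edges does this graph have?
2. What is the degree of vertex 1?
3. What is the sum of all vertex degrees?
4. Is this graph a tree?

Count: 6 vertices, 6 edges.
Vertex 1 has neighbors [0], degree = 1.
Handshaking lemma: 2 * 6 = 12.
A tree on 6 vertices has 5 edges. This graph has 6 edges (1 extra). Not a tree.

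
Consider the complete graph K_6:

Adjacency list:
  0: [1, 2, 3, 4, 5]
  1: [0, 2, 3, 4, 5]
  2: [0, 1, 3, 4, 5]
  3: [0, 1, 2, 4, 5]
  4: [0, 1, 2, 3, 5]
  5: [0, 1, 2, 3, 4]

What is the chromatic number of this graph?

In K_6, every vertex is adjacent to every other vertex.
Each vertex needs a unique color.
Chromatic number = 6.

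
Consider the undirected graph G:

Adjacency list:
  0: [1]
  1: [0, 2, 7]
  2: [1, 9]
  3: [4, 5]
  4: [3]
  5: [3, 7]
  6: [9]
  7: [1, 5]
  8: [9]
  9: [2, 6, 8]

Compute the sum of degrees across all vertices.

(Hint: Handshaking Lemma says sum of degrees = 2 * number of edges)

Count edges: 9 edges.
By Handshaking Lemma: sum of degrees = 2 * 9 = 18.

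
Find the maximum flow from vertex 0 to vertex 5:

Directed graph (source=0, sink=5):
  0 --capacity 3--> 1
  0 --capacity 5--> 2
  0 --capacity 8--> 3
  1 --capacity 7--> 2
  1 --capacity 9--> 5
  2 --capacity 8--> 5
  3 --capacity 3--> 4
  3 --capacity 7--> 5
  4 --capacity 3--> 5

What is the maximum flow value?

Computing max flow:
  Flow on (0->1): 3/3
  Flow on (0->2): 5/5
  Flow on (0->3): 8/8
  Flow on (1->5): 3/9
  Flow on (2->5): 5/8
  Flow on (3->4): 1/3
  Flow on (3->5): 7/7
  Flow on (4->5): 1/3
Maximum flow = 16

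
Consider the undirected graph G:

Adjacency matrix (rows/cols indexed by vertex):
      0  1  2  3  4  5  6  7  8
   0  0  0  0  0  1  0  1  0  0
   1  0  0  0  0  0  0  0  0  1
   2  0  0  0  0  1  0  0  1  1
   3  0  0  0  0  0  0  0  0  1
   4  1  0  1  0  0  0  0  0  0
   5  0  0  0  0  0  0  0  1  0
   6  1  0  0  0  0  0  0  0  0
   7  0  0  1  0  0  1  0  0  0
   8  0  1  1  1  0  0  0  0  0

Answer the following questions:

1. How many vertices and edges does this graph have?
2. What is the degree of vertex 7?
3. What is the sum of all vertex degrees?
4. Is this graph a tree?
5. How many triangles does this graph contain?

Count: 9 vertices, 8 edges.
Vertex 7 has neighbors [2, 5], degree = 2.
Handshaking lemma: 2 * 8 = 16.
A graph is a tree iff it is connected and has exactly n-1 edges. This graph is connected (all 9 vertices in one component) and has 9-1 = 8 edges. It is a tree.
Number of triangles = 0.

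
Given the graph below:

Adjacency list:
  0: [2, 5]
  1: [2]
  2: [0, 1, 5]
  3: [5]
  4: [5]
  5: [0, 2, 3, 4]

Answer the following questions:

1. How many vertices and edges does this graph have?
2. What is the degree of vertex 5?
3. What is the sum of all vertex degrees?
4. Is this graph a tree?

Count: 6 vertices, 6 edges.
Vertex 5 has neighbors [0, 2, 3, 4], degree = 4.
Handshaking lemma: 2 * 6 = 12.
A tree on 6 vertices has 5 edges. This graph has 6 edges (1 extra). Not a tree.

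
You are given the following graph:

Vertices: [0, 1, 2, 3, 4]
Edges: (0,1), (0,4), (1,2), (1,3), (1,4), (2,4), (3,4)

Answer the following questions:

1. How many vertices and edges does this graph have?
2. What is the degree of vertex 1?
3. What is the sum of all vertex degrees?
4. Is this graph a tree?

Count: 5 vertices, 7 edges.
Vertex 1 has neighbors [0, 2, 3, 4], degree = 4.
Handshaking lemma: 2 * 7 = 14.
A tree on 5 vertices has 4 edges. This graph has 7 edges (3 extra). Not a tree.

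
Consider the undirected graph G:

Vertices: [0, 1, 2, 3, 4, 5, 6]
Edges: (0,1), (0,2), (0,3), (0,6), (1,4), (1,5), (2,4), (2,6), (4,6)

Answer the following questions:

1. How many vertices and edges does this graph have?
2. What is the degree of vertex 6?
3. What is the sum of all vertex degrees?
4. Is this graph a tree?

Count: 7 vertices, 9 edges.
Vertex 6 has neighbors [0, 2, 4], degree = 3.
Handshaking lemma: 2 * 9 = 18.
A tree on 7 vertices has 6 edges. This graph has 9 edges (3 extra). Not a tree.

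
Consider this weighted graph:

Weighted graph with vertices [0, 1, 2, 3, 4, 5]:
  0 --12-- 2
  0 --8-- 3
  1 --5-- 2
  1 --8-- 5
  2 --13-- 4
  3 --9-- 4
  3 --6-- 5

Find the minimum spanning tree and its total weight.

Applying Kruskal's algorithm (sort edges by weight, add if no cycle):
  Add (1,2) w=5
  Add (3,5) w=6
  Add (0,3) w=8
  Add (1,5) w=8
  Add (3,4) w=9
  Skip (0,2) w=12 (creates cycle)
  Skip (2,4) w=13 (creates cycle)
MST weight = 36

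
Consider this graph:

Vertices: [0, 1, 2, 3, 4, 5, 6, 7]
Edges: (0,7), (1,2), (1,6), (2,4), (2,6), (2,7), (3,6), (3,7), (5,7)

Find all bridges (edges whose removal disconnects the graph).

A bridge is an edge whose removal increases the number of connected components.
Bridges found: (0,7), (2,4), (5,7)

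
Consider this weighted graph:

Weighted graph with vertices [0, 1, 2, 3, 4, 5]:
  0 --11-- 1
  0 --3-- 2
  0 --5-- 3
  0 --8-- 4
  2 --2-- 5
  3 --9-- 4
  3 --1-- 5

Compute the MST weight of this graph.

Applying Kruskal's algorithm (sort edges by weight, add if no cycle):
  Add (3,5) w=1
  Add (2,5) w=2
  Add (0,2) w=3
  Skip (0,3) w=5 (creates cycle)
  Add (0,4) w=8
  Skip (3,4) w=9 (creates cycle)
  Add (0,1) w=11
MST weight = 25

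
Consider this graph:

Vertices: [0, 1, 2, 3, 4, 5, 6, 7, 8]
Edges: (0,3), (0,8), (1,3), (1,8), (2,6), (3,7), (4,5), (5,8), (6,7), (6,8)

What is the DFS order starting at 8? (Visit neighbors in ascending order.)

DFS from vertex 8 (neighbors processed in ascending order):
Visit order: 8, 0, 3, 1, 7, 6, 2, 5, 4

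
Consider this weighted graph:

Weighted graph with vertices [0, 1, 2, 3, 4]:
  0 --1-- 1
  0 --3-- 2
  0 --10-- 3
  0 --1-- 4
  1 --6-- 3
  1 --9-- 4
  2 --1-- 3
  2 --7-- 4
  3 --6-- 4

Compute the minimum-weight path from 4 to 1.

Using Dijkstra's algorithm from vertex 4:
Shortest path: 4 -> 0 -> 1
Total weight: 1 + 1 = 2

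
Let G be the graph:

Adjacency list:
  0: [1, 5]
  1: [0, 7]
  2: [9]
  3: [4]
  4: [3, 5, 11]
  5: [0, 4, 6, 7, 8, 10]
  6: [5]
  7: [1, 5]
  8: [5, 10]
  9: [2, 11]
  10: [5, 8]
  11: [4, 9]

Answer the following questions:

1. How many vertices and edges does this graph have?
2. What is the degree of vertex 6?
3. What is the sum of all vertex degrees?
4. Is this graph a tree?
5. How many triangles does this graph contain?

Count: 12 vertices, 13 edges.
Vertex 6 has neighbors [5], degree = 1.
Handshaking lemma: 2 * 13 = 26.
A tree on 12 vertices has 11 edges. This graph has 13 edges (2 extra). Not a tree.
Number of triangles = 1.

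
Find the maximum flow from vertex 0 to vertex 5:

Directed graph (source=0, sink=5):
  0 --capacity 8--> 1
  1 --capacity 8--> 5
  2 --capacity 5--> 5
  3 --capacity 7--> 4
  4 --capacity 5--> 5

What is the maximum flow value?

Computing max flow:
  Flow on (0->1): 8/8
  Flow on (1->5): 8/8
Maximum flow = 8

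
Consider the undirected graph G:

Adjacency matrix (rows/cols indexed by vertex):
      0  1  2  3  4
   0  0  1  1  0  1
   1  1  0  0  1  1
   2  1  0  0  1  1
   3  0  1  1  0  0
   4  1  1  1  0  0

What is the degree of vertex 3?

Vertex 3 has neighbors [1, 2], so deg(3) = 2.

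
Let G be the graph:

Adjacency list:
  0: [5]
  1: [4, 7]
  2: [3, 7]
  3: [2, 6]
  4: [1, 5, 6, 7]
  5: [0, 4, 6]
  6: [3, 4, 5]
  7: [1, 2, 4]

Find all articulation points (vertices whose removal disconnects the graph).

An articulation point is a vertex whose removal disconnects the graph.
Articulation points: [5]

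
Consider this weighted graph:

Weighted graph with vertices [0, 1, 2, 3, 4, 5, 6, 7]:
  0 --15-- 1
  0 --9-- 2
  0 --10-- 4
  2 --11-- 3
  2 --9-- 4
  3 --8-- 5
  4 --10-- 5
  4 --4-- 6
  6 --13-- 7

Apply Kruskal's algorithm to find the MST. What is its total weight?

Applying Kruskal's algorithm (sort edges by weight, add if no cycle):
  Add (4,6) w=4
  Add (3,5) w=8
  Add (0,2) w=9
  Add (2,4) w=9
  Skip (0,4) w=10 (creates cycle)
  Add (4,5) w=10
  Skip (2,3) w=11 (creates cycle)
  Add (6,7) w=13
  Add (0,1) w=15
MST weight = 68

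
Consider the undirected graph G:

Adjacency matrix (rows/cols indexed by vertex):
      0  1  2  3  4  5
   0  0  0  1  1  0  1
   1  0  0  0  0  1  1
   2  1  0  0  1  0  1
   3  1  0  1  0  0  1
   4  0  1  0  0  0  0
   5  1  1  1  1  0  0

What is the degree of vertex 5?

Vertex 5 has neighbors [0, 1, 2, 3], so deg(5) = 4.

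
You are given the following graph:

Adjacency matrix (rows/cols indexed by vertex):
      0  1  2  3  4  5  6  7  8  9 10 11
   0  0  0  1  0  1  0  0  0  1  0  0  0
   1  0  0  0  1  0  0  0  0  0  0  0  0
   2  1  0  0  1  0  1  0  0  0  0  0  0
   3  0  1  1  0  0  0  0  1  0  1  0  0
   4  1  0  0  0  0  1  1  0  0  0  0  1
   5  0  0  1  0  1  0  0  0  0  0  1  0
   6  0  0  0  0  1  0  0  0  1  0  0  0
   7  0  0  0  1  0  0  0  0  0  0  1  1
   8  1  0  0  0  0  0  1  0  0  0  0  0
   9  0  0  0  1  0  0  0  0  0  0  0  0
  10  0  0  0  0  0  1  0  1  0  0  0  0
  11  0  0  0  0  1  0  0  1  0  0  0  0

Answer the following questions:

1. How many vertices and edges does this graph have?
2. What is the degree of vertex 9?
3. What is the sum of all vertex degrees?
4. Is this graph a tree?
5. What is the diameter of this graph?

Count: 12 vertices, 15 edges.
Vertex 9 has neighbors [3], degree = 1.
Handshaking lemma: 2 * 15 = 30.
A tree on 12 vertices has 11 edges. This graph has 15 edges (4 extra). Not a tree.
Diameter (longest shortest path) = 5.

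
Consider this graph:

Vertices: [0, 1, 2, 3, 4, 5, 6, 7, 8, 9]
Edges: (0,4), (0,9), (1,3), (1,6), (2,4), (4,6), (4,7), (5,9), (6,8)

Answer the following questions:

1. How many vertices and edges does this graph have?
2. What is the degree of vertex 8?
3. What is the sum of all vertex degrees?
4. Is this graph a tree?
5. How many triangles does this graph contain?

Count: 10 vertices, 9 edges.
Vertex 8 has neighbors [6], degree = 1.
Handshaking lemma: 2 * 9 = 18.
A graph is a tree iff it is connected and has exactly n-1 edges. This graph is connected (all 10 vertices in one component) and has 10-1 = 9 edges. It is a tree.
Number of triangles = 0.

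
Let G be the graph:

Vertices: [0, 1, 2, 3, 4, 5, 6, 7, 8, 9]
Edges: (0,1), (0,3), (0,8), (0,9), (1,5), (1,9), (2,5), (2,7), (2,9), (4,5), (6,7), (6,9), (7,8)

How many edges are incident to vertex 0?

Vertex 0 has neighbors [1, 3, 8, 9], so deg(0) = 4.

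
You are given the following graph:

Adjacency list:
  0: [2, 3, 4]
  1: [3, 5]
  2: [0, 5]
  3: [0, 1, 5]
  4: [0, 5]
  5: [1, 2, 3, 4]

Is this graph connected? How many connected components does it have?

Checking connectivity: the graph has 1 connected component(s).
All vertices are reachable from each other. The graph IS connected.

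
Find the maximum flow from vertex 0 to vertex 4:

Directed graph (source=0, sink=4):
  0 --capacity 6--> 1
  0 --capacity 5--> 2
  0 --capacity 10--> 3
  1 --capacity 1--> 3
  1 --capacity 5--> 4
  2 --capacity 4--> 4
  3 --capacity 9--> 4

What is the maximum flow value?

Computing max flow:
  Flow on (0->1): 5/6
  Flow on (0->2): 4/5
  Flow on (0->3): 9/10
  Flow on (1->4): 5/5
  Flow on (2->4): 4/4
  Flow on (3->4): 9/9
Maximum flow = 18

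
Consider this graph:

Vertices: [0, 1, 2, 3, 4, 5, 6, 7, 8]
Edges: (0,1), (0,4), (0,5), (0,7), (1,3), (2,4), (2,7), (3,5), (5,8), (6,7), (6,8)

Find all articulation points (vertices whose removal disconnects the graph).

No articulation points. The graph is biconnected.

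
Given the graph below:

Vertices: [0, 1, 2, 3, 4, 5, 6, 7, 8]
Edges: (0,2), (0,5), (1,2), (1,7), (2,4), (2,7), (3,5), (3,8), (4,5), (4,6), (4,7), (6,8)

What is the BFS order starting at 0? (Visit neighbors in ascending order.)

BFS from vertex 0 (neighbors processed in ascending order):
Visit order: 0, 2, 5, 1, 4, 7, 3, 6, 8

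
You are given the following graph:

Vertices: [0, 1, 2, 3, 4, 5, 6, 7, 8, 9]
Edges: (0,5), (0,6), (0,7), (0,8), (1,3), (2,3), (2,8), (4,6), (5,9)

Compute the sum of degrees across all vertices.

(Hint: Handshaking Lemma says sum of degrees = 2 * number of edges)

Count edges: 9 edges.
By Handshaking Lemma: sum of degrees = 2 * 9 = 18.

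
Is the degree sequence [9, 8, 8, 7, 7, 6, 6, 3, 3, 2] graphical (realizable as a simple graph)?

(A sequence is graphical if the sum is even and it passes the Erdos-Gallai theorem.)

Sum of degrees = 59. Sum is odd, so the sequence is NOT graphical.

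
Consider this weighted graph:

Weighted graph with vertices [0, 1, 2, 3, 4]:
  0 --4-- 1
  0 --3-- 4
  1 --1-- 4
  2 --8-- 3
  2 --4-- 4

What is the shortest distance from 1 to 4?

Using Dijkstra's algorithm from vertex 1:
Shortest path: 1 -> 4
Total weight: 1 = 1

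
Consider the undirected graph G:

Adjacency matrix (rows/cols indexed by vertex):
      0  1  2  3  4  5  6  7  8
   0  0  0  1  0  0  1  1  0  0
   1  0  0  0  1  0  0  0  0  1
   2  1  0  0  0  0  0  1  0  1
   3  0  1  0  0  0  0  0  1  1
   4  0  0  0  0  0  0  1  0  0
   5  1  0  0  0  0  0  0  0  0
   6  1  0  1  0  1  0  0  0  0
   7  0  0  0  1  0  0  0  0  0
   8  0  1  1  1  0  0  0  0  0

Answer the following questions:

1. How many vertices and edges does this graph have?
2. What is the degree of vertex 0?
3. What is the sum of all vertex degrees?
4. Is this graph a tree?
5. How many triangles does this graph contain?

Count: 9 vertices, 10 edges.
Vertex 0 has neighbors [2, 5, 6], degree = 3.
Handshaking lemma: 2 * 10 = 20.
A tree on 9 vertices has 8 edges. This graph has 10 edges (2 extra). Not a tree.
Number of triangles = 2.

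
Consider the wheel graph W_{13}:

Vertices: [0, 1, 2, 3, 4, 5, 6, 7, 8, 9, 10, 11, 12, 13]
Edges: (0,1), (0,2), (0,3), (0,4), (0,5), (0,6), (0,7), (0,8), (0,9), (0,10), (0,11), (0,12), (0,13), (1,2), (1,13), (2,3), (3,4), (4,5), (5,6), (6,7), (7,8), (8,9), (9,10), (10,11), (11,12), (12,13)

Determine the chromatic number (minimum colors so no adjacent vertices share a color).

W_{13} = C_{13} plus a hub adjacent to every cycle vertex.
The outer cycle needs 3 colors (odd cycle); the hub is adjacent to all of them so needs a fresh color.
Chromatic number = 3 + 1 = 4.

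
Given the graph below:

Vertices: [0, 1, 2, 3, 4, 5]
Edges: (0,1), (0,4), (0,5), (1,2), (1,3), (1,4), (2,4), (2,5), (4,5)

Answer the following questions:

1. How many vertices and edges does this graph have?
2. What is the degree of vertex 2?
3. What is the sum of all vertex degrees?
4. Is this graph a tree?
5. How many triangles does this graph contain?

Count: 6 vertices, 9 edges.
Vertex 2 has neighbors [1, 4, 5], degree = 3.
Handshaking lemma: 2 * 9 = 18.
A tree on 6 vertices has 5 edges. This graph has 9 edges (4 extra). Not a tree.
Number of triangles = 4.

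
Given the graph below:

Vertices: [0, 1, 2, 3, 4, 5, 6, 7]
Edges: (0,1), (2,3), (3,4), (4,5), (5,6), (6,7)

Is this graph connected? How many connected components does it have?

Checking connectivity: the graph has 2 connected component(s).
Components: [[0, 1], [2, 3, 4, 5, 6, 7]]. The graph is NOT connected.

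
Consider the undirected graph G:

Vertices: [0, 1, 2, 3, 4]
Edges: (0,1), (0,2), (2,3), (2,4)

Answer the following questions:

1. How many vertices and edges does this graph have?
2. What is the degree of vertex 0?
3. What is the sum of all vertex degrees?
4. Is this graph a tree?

Count: 5 vertices, 4 edges.
Vertex 0 has neighbors [1, 2], degree = 2.
Handshaking lemma: 2 * 4 = 8.
A graph is a tree iff it is connected and has exactly n-1 edges. This graph is connected (all 5 vertices in one component) and has 5-1 = 4 edges. It is a tree.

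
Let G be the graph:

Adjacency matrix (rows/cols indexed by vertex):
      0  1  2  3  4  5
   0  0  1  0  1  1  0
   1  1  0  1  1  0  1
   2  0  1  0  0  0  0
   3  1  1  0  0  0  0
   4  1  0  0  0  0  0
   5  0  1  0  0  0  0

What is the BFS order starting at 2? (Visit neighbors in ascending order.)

BFS from vertex 2 (neighbors processed in ascending order):
Visit order: 2, 1, 0, 3, 5, 4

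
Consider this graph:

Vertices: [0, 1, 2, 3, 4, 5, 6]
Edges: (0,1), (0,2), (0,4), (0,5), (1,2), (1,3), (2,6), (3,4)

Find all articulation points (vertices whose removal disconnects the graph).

An articulation point is a vertex whose removal disconnects the graph.
Articulation points: [0, 2]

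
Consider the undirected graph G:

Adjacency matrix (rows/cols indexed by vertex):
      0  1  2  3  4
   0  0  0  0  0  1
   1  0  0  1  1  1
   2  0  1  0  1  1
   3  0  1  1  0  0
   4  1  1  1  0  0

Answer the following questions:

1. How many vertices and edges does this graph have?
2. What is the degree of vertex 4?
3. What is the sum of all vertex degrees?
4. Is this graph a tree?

Count: 5 vertices, 6 edges.
Vertex 4 has neighbors [0, 1, 2], degree = 3.
Handshaking lemma: 2 * 6 = 12.
A tree on 5 vertices has 4 edges. This graph has 6 edges (2 extra). Not a tree.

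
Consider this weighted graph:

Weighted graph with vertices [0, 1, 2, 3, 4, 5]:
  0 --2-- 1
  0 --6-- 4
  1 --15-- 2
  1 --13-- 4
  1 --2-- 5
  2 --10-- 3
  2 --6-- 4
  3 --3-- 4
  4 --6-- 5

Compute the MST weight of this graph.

Applying Kruskal's algorithm (sort edges by weight, add if no cycle):
  Add (0,1) w=2
  Add (1,5) w=2
  Add (3,4) w=3
  Add (0,4) w=6
  Add (2,4) w=6
  Skip (4,5) w=6 (creates cycle)
  Skip (2,3) w=10 (creates cycle)
  Skip (1,4) w=13 (creates cycle)
  Skip (1,2) w=15 (creates cycle)
MST weight = 19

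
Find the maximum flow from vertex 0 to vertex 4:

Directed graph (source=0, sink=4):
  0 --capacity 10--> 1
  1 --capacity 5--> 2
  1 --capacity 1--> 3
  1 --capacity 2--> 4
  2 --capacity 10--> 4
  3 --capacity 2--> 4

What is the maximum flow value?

Computing max flow:
  Flow on (0->1): 8/10
  Flow on (1->2): 5/5
  Flow on (1->3): 1/1
  Flow on (1->4): 2/2
  Flow on (2->4): 5/10
  Flow on (3->4): 1/2
Maximum flow = 8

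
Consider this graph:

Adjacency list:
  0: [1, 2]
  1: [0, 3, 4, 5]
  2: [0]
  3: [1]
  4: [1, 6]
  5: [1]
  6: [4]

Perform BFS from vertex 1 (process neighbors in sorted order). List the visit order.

BFS from vertex 1 (neighbors processed in ascending order):
Visit order: 1, 0, 3, 4, 5, 2, 6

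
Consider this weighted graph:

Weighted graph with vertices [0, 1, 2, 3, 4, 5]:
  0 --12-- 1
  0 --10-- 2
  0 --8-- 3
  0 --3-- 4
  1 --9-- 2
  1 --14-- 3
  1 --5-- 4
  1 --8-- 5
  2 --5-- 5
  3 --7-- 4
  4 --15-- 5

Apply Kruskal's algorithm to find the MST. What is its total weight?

Applying Kruskal's algorithm (sort edges by weight, add if no cycle):
  Add (0,4) w=3
  Add (1,4) w=5
  Add (2,5) w=5
  Add (3,4) w=7
  Skip (0,3) w=8 (creates cycle)
  Add (1,5) w=8
  Skip (1,2) w=9 (creates cycle)
  Skip (0,2) w=10 (creates cycle)
  Skip (0,1) w=12 (creates cycle)
  Skip (1,3) w=14 (creates cycle)
  Skip (4,5) w=15 (creates cycle)
MST weight = 28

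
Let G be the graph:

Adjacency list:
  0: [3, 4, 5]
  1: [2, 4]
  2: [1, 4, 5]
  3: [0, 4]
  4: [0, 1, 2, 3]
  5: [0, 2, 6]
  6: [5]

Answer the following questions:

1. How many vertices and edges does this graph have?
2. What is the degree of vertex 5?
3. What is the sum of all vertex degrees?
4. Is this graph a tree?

Count: 7 vertices, 9 edges.
Vertex 5 has neighbors [0, 2, 6], degree = 3.
Handshaking lemma: 2 * 9 = 18.
A tree on 7 vertices has 6 edges. This graph has 9 edges (3 extra). Not a tree.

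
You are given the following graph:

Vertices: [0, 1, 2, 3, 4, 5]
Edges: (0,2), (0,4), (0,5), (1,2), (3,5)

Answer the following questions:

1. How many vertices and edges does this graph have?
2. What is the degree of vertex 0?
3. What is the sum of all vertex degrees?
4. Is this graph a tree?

Count: 6 vertices, 5 edges.
Vertex 0 has neighbors [2, 4, 5], degree = 3.
Handshaking lemma: 2 * 5 = 10.
A graph is a tree iff it is connected and has exactly n-1 edges. This graph is connected (all 6 vertices in one component) and has 6-1 = 5 edges. It is a tree.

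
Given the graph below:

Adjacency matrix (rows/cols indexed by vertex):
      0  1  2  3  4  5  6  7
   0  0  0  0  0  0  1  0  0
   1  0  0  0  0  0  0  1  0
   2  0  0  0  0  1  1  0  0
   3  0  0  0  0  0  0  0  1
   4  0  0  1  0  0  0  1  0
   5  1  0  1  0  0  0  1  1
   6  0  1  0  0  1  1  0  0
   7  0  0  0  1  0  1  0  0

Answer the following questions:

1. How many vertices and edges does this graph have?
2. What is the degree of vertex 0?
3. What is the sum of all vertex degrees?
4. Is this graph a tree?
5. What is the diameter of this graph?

Count: 8 vertices, 8 edges.
Vertex 0 has neighbors [5], degree = 1.
Handshaking lemma: 2 * 8 = 16.
A tree on 8 vertices has 7 edges. This graph has 8 edges (1 extra). Not a tree.
Diameter (longest shortest path) = 4.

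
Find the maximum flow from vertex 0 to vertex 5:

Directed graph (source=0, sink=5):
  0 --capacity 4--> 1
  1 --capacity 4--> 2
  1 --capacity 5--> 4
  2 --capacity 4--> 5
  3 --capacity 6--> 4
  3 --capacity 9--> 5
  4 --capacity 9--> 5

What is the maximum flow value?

Computing max flow:
  Flow on (0->1): 4/4
  Flow on (1->2): 4/4
  Flow on (2->5): 4/4
Maximum flow = 4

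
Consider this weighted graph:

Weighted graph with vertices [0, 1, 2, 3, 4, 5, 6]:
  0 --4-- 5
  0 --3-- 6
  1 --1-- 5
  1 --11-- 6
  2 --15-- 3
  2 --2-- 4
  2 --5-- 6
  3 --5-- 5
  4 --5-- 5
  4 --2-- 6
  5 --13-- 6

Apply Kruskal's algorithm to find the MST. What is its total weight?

Applying Kruskal's algorithm (sort edges by weight, add if no cycle):
  Add (1,5) w=1
  Add (2,4) w=2
  Add (4,6) w=2
  Add (0,6) w=3
  Add (0,5) w=4
  Skip (2,6) w=5 (creates cycle)
  Add (3,5) w=5
  Skip (4,5) w=5 (creates cycle)
  Skip (1,6) w=11 (creates cycle)
  Skip (5,6) w=13 (creates cycle)
  Skip (2,3) w=15 (creates cycle)
MST weight = 17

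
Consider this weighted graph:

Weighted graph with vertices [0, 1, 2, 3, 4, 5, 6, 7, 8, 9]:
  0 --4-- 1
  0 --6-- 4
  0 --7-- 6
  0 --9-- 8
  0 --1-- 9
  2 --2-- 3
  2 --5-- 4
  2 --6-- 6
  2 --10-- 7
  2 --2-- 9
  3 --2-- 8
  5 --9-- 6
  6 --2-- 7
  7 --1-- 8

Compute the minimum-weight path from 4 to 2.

Using Dijkstra's algorithm from vertex 4:
Shortest path: 4 -> 2
Total weight: 5 = 5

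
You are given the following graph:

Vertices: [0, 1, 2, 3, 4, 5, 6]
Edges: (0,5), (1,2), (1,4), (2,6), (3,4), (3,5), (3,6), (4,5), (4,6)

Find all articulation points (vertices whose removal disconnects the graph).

An articulation point is a vertex whose removal disconnects the graph.
Articulation points: [5]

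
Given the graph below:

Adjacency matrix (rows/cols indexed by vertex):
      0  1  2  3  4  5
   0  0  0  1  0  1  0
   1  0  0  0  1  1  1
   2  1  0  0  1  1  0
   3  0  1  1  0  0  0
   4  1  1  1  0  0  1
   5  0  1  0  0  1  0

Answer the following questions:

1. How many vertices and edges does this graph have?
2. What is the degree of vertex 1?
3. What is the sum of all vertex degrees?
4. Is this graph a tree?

Count: 6 vertices, 8 edges.
Vertex 1 has neighbors [3, 4, 5], degree = 3.
Handshaking lemma: 2 * 8 = 16.
A tree on 6 vertices has 5 edges. This graph has 8 edges (3 extra). Not a tree.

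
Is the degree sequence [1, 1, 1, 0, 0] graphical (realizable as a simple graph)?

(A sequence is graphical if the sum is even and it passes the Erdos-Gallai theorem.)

Sum of degrees = 3. Sum is odd, so the sequence is NOT graphical.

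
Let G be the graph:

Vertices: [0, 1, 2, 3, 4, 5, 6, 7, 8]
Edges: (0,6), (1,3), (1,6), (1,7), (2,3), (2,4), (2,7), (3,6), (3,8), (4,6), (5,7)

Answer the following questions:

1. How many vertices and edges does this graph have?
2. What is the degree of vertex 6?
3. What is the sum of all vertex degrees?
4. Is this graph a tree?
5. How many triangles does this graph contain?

Count: 9 vertices, 11 edges.
Vertex 6 has neighbors [0, 1, 3, 4], degree = 4.
Handshaking lemma: 2 * 11 = 22.
A tree on 9 vertices has 8 edges. This graph has 11 edges (3 extra). Not a tree.
Number of triangles = 1.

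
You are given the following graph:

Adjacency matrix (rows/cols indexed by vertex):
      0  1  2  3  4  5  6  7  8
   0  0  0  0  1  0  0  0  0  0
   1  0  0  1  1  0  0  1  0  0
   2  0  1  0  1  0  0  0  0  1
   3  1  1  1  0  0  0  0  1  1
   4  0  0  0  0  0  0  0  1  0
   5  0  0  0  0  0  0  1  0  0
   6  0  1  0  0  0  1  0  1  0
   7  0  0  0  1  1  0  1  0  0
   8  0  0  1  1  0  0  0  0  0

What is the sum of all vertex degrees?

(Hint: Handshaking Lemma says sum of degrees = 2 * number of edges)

Count edges: 11 edges.
By Handshaking Lemma: sum of degrees = 2 * 11 = 22.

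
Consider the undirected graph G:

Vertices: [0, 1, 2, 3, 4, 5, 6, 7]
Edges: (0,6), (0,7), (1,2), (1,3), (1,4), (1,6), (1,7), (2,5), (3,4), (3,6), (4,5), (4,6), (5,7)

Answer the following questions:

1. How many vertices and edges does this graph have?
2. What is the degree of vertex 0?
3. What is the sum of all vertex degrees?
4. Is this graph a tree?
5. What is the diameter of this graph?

Count: 8 vertices, 13 edges.
Vertex 0 has neighbors [6, 7], degree = 2.
Handshaking lemma: 2 * 13 = 26.
A tree on 8 vertices has 7 edges. This graph has 13 edges (6 extra). Not a tree.
Diameter (longest shortest path) = 3.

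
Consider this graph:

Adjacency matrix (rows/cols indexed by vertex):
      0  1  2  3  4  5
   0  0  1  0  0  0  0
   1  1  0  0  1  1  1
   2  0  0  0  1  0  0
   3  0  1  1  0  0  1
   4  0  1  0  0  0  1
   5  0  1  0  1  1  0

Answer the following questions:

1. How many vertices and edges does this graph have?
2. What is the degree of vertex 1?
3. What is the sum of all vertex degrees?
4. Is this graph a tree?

Count: 6 vertices, 7 edges.
Vertex 1 has neighbors [0, 3, 4, 5], degree = 4.
Handshaking lemma: 2 * 7 = 14.
A tree on 6 vertices has 5 edges. This graph has 7 edges (2 extra). Not a tree.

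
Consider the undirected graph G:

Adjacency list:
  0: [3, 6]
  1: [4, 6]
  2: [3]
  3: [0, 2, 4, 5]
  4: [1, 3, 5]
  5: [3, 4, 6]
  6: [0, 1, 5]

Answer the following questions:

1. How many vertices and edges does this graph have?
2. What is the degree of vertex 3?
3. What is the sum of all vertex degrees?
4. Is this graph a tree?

Count: 7 vertices, 9 edges.
Vertex 3 has neighbors [0, 2, 4, 5], degree = 4.
Handshaking lemma: 2 * 9 = 18.
A tree on 7 vertices has 6 edges. This graph has 9 edges (3 extra). Not a tree.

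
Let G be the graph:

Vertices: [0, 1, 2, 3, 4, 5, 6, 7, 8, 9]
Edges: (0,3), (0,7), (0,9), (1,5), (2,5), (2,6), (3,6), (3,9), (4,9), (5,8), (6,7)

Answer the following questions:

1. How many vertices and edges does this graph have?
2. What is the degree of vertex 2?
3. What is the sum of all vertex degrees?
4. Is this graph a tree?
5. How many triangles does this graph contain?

Count: 10 vertices, 11 edges.
Vertex 2 has neighbors [5, 6], degree = 2.
Handshaking lemma: 2 * 11 = 22.
A tree on 10 vertices has 9 edges. This graph has 11 edges (2 extra). Not a tree.
Number of triangles = 1.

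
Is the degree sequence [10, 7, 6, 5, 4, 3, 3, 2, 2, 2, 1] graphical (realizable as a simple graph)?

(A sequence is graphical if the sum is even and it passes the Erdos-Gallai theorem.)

Sum of degrees = 45. Sum is odd, so the sequence is NOT graphical.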